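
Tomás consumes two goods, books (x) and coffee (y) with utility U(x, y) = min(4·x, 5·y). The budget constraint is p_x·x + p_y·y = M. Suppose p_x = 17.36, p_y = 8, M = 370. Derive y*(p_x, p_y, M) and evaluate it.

y* = 12.4579

Leontief preferences: the optimum is at the kink where x/5 = y/4, i.e. y = (4/5)·x.
Budget: p_x·x + p_y·(4/5)·x = M, so (5·p_x + 4·p_y)·x = 5·M.
Demand: x*(p_x,p_y,M) = 5·M/(5·p_x + 4·p_y), y* = 4·M/(5·p_x + 4·p_y).
Here 5·17.36 + 4·8 = 118.8, giving y* = 12.4579.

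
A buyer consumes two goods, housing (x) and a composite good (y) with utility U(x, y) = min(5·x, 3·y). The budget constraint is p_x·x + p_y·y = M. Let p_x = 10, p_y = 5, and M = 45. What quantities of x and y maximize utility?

Demand: x*(p_x,p_y,M) = 3·M/(3·p_x + 5·p_y), y* = 5·M/(3·p_x + 5·p_y).
Here 3·10 + 5·5 = 55, giving x* = 2.4545 and y* = 4.0909.

x* = 2.4545, y* = 4.0909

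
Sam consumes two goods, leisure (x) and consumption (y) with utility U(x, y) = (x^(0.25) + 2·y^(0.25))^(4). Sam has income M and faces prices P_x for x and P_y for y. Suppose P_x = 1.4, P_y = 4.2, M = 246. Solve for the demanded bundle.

From the CES first-order condition, (1/2)·(y/x)^(0.75) = P_x/P_y.
Hence y/x = (2·P_x/P_y)^(1/(0.75)), i.e. raised to the 4/3 power.
With the ratio pinned down, the budget gives x* = M/(P_x + P_y·(y/x)) and y* = (y/x)·x*.
Numerically y/x = 0.582387, so x* = 246/(1.4 + 4.2·0.582387) = 63.9621 and y* = 0.582387·63.9621 = 37.2507.

x* = 63.9621, y* = 37.2507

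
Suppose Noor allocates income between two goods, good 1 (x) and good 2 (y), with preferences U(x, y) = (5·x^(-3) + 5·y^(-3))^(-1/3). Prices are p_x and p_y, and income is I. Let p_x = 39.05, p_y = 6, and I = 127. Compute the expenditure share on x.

share on x = 0.8029

MU_x ∝ 5·x^(-4), MU_y ∝ 5·y^(-4), so MRS = (y/x)^(4) = p_x/p_y.
Hence y/x = (p_x/p_y)^(1/(4)), i.e. raised to the 0.25 power.
With the ratio pinned down, the budget gives x* = I/(p_x + p_y·(y/x)) and y* = (y/x)·x*.
Numerically y/x = 1.59723, so x* = 127/(39.05 + 6·1.59723) = 2.6114 and y* = 1.59723·2.6114 = 4.171.
Expenditure on x: 39.05·2.6114 = 101.9742; share = 0.8029.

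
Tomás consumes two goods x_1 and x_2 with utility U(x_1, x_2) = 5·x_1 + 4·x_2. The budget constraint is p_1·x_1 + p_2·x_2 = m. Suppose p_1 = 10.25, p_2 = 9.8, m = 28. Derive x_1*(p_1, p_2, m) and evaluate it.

x_1 gives more utility per dollar, so spend all income on x_1: x_1* = m/p_1, x_2* = 0.
Numerically: x_1* = 2.7317, x_2* = 0.

x_1* = 2.7317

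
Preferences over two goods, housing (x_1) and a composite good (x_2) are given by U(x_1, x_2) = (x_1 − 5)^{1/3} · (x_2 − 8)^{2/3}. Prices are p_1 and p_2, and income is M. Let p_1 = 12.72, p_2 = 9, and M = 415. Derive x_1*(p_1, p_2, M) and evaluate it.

x_1* = 12.3218

Let x_1' = x_1−5, x_2' = x_2−8. MRS = (1/2)·x_2'/x_1' = p_1/p_2.
After buying the subsistence bundle (5, 8), a share 1/3 of the remaining income goes to x_1: x_1* = 5 + 1/3·(M − 5p_1 − 8p_2)/p_1.
Discretionary income = 415 − 5·12.72 − 8·9 = 279.4; x_1* = 5 + 1/3·279.4/12.72 = 12.3218.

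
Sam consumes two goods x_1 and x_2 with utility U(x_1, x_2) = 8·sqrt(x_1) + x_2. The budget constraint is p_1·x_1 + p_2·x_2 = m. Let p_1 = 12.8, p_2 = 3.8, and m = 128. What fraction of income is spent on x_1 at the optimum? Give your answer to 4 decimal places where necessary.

Utility is quasi-linear in x_2; the FOC for x_1 is 4/√x_1 = p_1/p_2.
Solve: √x_1 = 4·p_2/p_1, so x_1*(p_1,p_2) = (4·p_2/p_1)², and x_2* = (m − p_1·x_1*)/p_2.
Plugging in: x_1* = (4·3.8/12.8)² = 1.4102, x_2* = 28.9342.
Expenditure on x_1: 12.8·1.4102 = 18.05; share = 0.141.

share on x_1 = 0.141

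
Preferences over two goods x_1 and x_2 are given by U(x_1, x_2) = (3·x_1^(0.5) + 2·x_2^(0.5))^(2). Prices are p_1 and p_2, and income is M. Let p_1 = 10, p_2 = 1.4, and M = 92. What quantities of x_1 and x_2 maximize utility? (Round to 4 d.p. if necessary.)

MU_x_1 ∝ 3·x_1^(-0.5), MU_x_2 ∝ 2·x_2^(-0.5), so MRS = (3/2)·(x_2/x_1)^(0.5) = p_1/p_2.
Hence x_2/x_1 = ((2/3)·p_1/p_2)^(1/(0.5)), i.e. raised to the 2 power.
With the ratio pinned down, the budget gives x_1* = M/(p_1 + p_2·(x_2/x_1)) and x_2* = (x_2/x_1)·x_1*.
Numerically x_2/x_1 = 22.675737, so x_1* = 92/(10 + 1.4·22.675737) = 2.2038 and x_2* = 22.675737·2.2038 = 49.9728.

x_1* = 2.2038, x_2* = 49.9728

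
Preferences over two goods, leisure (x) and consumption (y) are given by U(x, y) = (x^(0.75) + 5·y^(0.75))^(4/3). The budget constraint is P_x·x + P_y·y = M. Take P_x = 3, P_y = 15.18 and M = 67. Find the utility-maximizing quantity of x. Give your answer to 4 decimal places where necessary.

x* = 3.8346

From the CES first-order condition, (1/5)·(y/x)^(0.25) = P_x/P_y.
Hence y/x = (5·P_x/P_y)^(1/(0.25)), i.e. raised to the 4 power.
With the ratio pinned down, the budget gives x* = M/(P_x + P_y·(y/x)) and y* = (y/x)·x*.
Numerically y/x = 0.953406, so x* = 67/(3 + 15.18·0.953406) = 3.8346.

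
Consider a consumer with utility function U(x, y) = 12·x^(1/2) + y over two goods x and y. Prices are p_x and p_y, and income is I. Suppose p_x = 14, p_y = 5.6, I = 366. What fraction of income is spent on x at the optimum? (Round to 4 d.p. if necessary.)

share on x = 0.2203

Set MRS = p_x/p_y: 6·x^(−1/2) = p_x/p_y.
Thus x* = (6·p_y/p_x)² — independent of I — with the rest of income spent on y.
Plugging in: x* = (6·5.6/14)² = 5.76, y* = 50.9571.
Expenditure on x: 14·5.76 = 80.64; share = 0.2203.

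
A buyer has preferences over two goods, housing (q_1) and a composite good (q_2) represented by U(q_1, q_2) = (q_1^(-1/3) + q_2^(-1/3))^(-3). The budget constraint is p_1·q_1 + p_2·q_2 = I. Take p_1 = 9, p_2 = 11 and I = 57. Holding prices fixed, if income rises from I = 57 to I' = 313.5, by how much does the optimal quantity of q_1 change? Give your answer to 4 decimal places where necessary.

With the ratio pinned down, the budget gives q_1* = I/(p_1 + p_2·(q_2/q_1)) and q_2* = (q_2/q_1)·q_1*.
Numerically q_2/q_1 = 0.860275, so q_1* = 57/(9 + 11·0.860275) = 3.0873.
At I' = 313.5: q_1* = 16.9799. Change: 16.9799 − 3.0873 = 13.8926.

Δq_1* = 13.8926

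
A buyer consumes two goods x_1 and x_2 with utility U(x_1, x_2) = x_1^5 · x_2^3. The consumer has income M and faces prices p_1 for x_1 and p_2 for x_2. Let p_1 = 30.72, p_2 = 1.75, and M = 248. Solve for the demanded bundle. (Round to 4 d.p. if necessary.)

x_1* = 5.0456, x_2* = 53.1429

The MRS is (5/3)·x_2/x_1. Set MRS = p_1/p_2.
Rearranging, p_2·x_2 = (3/5)·p_1·x_1. Substituting into the budget gives p_1·x_1·(1 + (3/5)) = M.
Demand: x_1*(p_1,p_2,M) = 0.625·M/p_1 and x_2* = 0.375·M/p_2.
At p_1=30.72, p_2=1.75, M=248: x_1* = 0.625·248/30.72 = 5.0456, x_2* = 53.1429.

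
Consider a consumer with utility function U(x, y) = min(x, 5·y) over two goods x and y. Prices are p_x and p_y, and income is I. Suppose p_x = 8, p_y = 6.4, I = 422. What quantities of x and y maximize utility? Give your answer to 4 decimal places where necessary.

x* = 45.4741, y* = 9.0948

Leontief preferences: the optimum is at the kink where x/5 = y/1, i.e. y = (1/5)·x.
Budget: p_x·x + p_y·(1/5)·x = I, so (5·p_x + p_y)·x = 5·I.
Demand: x*(p_x,p_y,I) = 5·I/(5·p_x + p_y), y* = I/(5·p_x + p_y).
Here 5·8 + 6.4 = 46.4, giving x* = 45.4741 and y* = 9.0948.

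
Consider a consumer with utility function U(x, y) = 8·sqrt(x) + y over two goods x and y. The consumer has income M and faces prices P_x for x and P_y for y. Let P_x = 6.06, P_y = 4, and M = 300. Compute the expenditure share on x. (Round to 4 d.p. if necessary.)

Utility is quasi-linear in y; the FOC for x is 4/√x = P_x/P_y.
Solve: √x = 4·P_y/P_x, so x*(P_x,P_y) = (4·P_y/P_x)², and y* = (M − P_x·x*)/P_y.
Plugging in: x* = (4·4/6.06)² = 6.971, y* = 64.4389.
Expenditure on x: 6.06·6.971 = 42.2442; share = 0.1408.

share on x = 0.1408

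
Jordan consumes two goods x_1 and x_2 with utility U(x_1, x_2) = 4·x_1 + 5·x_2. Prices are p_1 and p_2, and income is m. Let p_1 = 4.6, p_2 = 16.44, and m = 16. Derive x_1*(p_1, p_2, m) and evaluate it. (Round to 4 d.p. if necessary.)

Linear utility — the consumer picks whichever good has higher MU/price: 4/4.6 = 0.8696 vs 5/16.44 = 0.3041.
x_1 gives more utility per dollar, so spend all income on x_1: x_1* = m/p_1, x_2* = 0.
Numerically: x_1* = 3.4783, x_2* = 0.

x_1* = 3.4783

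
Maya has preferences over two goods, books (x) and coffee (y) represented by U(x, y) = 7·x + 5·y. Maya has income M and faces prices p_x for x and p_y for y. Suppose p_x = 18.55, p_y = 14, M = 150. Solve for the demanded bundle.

x* = 8.0863, y* = 0

Linear utility — the consumer picks whichever good has higher MU/price: 7/18.55 = 0.3774 vs 5/14 = 0.3571.
x gives more utility per dollar, so spend all income on x: x* = M/p_x, y* = 0.
Numerically: x* = 8.0863, y* = 0.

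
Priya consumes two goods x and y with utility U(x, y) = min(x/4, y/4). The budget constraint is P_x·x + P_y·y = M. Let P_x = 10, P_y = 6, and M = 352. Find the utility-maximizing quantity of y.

y* = 22

With perfect complements, no substitution: consume in ratio x:y = 4:4.
Budget: P_x·x + P_y·x = M, so (4·P_x + 4·P_y)·x = 4·M.
Demand: x*(P_x,P_y,M) = 4·M/(4·P_x + 4·P_y), y* = 4·M/(4·P_x + 4·P_y).
Here 4·10 + 4·6 = 64, giving y* = 22.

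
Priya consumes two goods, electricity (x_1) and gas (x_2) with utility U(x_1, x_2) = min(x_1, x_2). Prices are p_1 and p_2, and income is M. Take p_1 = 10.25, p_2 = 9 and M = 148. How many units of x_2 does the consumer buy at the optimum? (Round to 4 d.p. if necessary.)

x_2* = 7.6883

Leontief preferences: the optimum is at the kink where x_1/1 = x_2/1, i.e. x_2 = x_1.
Budget: p_1·x_1 + p_2·x_1 = M, so (p_1 + p_2)·x_1 = M.
Demand: x_1*(p_1,p_2,M) = M/(p_1 + p_2), x_2* = M/(p_1 + p_2).
Here 10.25 + 9 = 19.25, giving x_2* = 7.6883.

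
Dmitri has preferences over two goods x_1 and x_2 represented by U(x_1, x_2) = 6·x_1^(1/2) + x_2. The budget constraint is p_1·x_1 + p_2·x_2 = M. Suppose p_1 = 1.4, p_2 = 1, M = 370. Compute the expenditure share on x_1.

share on x_1 = 0.0174

Set MRS = p_1/p_2: 3·x_1^(−1/2) = p_1/p_2.
Thus x_1* = (3·p_2/p_1)² — independent of M — with the rest of income spent on x_2.
Plugging in: x_1* = (3·1/1.4)² = 4.5918, x_2* = 363.5714.
Expenditure on x_1: 1.4·4.5918 = 6.4286; share = 0.0174.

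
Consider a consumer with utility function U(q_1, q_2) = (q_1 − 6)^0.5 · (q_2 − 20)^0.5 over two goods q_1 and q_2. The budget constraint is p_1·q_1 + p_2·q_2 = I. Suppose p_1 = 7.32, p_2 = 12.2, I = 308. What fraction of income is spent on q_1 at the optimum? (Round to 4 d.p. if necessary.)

share on q_1 = 0.1752

Substituting into the budget: q_1* = 6 + 0.5·(I − 6·p_1 − 20·p_2)/p_1, and q_2* = 20 + 0.5·(…)/p_2.
Discretionary income = 308 − 6·7.32 − 20·12.2 = 20.08; q_1* = 6 + 0.5·20.08/7.32 = 7.3716; q_2* = 20 + 0.5·20.08/12.2 = 20.823.
Expenditure on q_1: 7.32·7.3716 = 53.96; share = 0.1752.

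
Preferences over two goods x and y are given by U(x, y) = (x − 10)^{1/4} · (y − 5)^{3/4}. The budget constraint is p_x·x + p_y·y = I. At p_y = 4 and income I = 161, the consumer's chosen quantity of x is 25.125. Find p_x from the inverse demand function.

p_x = 2

MRS = (1/3)·(y−5)/(x−10). Tangency with p_x/p_y gives y−5 = 3·(p_x/p_y)·(x−10).
After buying the subsistence bundle (10, 5), a share 0.25 of the remaining income goes to x: x* = 10 + 0.25·(I − 10p_x − 5p_y)/p_x.
Set x* = 25.125 in the demand function and solve for p_x: p_x = 2.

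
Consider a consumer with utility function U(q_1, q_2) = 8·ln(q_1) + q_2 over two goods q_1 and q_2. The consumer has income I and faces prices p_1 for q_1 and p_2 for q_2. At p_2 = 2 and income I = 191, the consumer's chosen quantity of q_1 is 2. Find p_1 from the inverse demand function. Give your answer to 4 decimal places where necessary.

p_1 = 8

Set MRS = p_1/p_2: (8/q_1)/1 = p_1/p_2.
So q_1*(p_1,p_2) = 8·p_2/p_1, independent of income; and q_2* = (I − 8·p_2)/p_2.
Set q_1* = 2 in the demand function and solve for p_1: p_1 = 8.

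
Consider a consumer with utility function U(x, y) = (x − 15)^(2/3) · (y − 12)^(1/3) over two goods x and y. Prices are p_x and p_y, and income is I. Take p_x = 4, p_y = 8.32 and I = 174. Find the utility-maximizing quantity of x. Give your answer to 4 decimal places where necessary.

After buying the subsistence bundle (15, 12), a share 2/3 of the remaining income goes to x: x* = 15 + 2/3·(I − 15p_x − 12p_y)/p_x.
Discretionary income = 174 − 15·4 − 12·8.32 = 14.16; x* = 15 + 2/3·14.16/4 = 17.36.

x* = 17.36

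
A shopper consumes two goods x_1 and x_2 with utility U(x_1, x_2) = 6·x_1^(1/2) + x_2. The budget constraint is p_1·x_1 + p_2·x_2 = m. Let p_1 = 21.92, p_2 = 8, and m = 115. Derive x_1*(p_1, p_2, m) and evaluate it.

Set MRS = p_1/p_2: 3·x_1^(−1/2) = p_1/p_2.
Solve: √x_1 = 3·p_2/p_1, so x_1*(p_1,p_2) = (3·p_2/p_1)², and x_2* = (m − p_1·x_1*)/p_2.
Plugging in: x_1* = (3·8/21.92)² = 1.1988.

x_1* = 1.1988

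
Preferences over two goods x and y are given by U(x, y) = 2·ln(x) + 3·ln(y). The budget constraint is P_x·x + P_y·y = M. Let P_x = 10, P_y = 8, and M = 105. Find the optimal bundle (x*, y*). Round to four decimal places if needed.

The MRS is (2/3)·y/x. Set MRS = P_x/P_y.
So 2·P_y·y = 3·P_x·x; combined with the budget, a share 0.4 of income goes to x.
Demand: x*(P_x,P_y,M) = 0.4·M/P_x and y* = 0.6·M/P_y.
At P_x=10, P_y=8, M=105: x* = 0.4·105/10 = 4.2, y* = 7.875.

x* = 4.2, y* = 7.875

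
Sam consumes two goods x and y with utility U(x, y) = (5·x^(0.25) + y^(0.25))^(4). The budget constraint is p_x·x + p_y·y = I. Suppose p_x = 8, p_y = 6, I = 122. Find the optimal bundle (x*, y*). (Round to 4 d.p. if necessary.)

From the CES first-order condition, 5·(y/x)^(0.75) = p_x/p_y.
Solve for the ratio: y/x = [(1/5)·p_x/p_y]^(4/3).
With the ratio pinned down, the budget gives x* = I/(p_x + p_y·(y/x)) and y* = (y/x)·x*.
Numerically y/x = 0.171643, so x* = 122/(8 + 6·0.171643) = 13.5107 and y* = 0.171643·13.5107 = 2.319.

x* = 13.5107, y* = 2.319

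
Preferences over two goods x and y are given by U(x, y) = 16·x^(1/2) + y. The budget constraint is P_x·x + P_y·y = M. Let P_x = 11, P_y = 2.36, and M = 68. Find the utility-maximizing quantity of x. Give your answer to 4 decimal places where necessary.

x* = 2.9459

Solve: √x = 8·P_y/P_x, so x*(P_x,P_y) = (8·P_y/P_x)², and y* = (M − P_x·x*)/P_y.
Plugging in: x* = (8·2.36/11)² = 2.9459.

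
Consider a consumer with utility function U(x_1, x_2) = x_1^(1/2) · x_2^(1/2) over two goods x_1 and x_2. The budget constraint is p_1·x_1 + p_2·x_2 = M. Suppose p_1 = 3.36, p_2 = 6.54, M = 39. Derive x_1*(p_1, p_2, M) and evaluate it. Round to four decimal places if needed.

x_1* = 5.8036

Tangency: MRS = x_2/x_1 = p_1/p_2.
So 0.5·p_2·x_2 = 0.5·p_1·x_1; combined with the budget, a share 0.5 of income goes to x_1.
Demand: x_1*(p_1,p_2,M) = 0.5·M/p_1 and x_2* = 0.5·M/p_2.
At p_1=3.36, p_2=6.54, M=39: x_1* = 0.5·39/3.36 = 5.8036.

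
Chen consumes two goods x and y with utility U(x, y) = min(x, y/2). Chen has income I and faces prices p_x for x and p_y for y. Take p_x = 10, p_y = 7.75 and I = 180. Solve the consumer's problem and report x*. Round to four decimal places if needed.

Leontief preferences: the optimum is at the kink where x/1 = y/2, i.e. y = 2·x.
Budget: p_x·x + p_y·2·x = I, so (p_x + 2·p_y)·x = I.
Demand: x*(p_x,p_y,I) = I/(p_x + 2·p_y), y* = 2·I/(p_x + 2·p_y).
Here 10 + 2·7.75 = 25.5, giving x* = 7.0588.

x* = 7.0588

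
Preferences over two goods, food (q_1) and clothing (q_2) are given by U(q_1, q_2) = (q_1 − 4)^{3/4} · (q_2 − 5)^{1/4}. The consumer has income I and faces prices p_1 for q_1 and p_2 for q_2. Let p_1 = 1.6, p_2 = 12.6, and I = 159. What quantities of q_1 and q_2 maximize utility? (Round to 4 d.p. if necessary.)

Let q_1' = q_1−4, q_2' = q_2−5. MRS = 3·q_2'/q_1' = p_1/p_2.
After buying the subsistence bundle (4, 5), a share 0.75 of the remaining income goes to q_1: q_1* = 4 + 0.75·(I − 4p_1 − 5p_2)/p_1.
Discretionary income = 159 − 4·1.6 − 5·12.6 = 89.6; q_1* = 4 + 0.75·89.6/1.6 = 46; q_2* = 5 + 0.25·89.6/12.6 = 6.7778.

q_1* = 46, q_2* = 6.7778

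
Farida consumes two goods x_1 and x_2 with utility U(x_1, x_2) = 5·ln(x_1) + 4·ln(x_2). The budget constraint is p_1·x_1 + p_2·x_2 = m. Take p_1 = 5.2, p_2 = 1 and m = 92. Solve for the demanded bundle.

Tangency: MRS = (5/4)·x_2/x_1 = p_1/p_2.
So 5·p_2·x_2 = 4·p_1·x_1; combined with the budget, a share 5/9 of income goes to x_1.
Demand: x_1*(p_1,p_2,m) = 5/9·m/p_1 and x_2* = 4/9·m/p_2.
At p_1=5.2, p_2=1, m=92: x_1* = 5/9·92/5.2 = 9.8291, x_2* = 40.8889.

x_1* = 9.8291, x_2* = 40.8889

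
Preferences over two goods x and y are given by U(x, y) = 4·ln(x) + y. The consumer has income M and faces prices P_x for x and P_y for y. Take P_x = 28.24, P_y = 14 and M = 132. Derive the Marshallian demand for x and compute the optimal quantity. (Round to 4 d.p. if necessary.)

MU_x = 4/x, MU_y = 1. Tangency: 4/x = P_x/P_y.
So x*(P_x,P_y) = 4·P_y/P_x, independent of income; and y* = (M − 4·P_y)/P_y.
At the given prices: x* = 4·14/28.24 = 1.983.

x* = 1.983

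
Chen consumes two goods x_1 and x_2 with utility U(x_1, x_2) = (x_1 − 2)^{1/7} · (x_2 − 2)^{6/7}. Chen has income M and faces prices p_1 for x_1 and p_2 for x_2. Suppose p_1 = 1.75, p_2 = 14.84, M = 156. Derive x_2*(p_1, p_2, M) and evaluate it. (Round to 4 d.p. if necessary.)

This is Cobb-Douglas in (x_1−2, x_2−2): tangency gives 1/7·p_2·(x_2−2) = 6/7·p_1·(x_1−2).
Substituting into the budget: x_1* = 2 + 1/7·(M − 2·p_1 − 2·p_2)/p_1, and x_2* = 2 + 6/7·(…)/p_2.
Discretionary income = 156 − 2·1.75 − 2·14.84 = 122.82; x_2* = 2 + 6/7·122.82/14.84 = 9.094.

x_2* = 9.094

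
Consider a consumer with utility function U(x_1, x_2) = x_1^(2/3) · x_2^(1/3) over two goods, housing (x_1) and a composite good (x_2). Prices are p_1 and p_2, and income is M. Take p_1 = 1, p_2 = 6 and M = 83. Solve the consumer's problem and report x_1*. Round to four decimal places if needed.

x_1* = 55.3333

Tangency: MRS = 2·x_2/x_1 = p_1/p_2.
Rearranging, p_2·x_2 = (1/2)·p_1·x_1. Substituting into the budget gives p_1·x_1·(1 + (1/2)) = M.
Demand: x_1*(p_1,p_2,M) = 2/3·M/p_1 and x_2* = 1/3·M/p_2.
At p_1=1, p_2=6, M=83: x_1* = 2/3·83/1 = 55.3333.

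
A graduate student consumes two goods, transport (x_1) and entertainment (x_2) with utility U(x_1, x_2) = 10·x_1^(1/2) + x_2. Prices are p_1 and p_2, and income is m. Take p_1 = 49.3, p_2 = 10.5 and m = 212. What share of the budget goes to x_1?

share on x_1 = 0.2637

Utility is quasi-linear in x_2; the FOC for x_1 is 5/√x_1 = p_1/p_2.
Solve: √x_1 = 5·p_2/p_1, so x_1*(p_1,p_2) = (5·p_2/p_1)², and x_2* = (m − p_1·x_1*)/p_2.
Plugging in: x_1* = (5·10.5/49.3)² = 1.134, x_2* = 14.8659.
Expenditure on x_1: 49.3·1.134 = 55.9077; share = 0.2637.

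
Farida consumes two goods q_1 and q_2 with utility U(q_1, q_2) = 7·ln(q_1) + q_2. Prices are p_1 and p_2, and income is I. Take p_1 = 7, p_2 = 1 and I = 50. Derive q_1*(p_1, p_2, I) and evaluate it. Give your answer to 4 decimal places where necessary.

MU_q_1 = 7/q_1, MU_q_2 = 1. Tangency: 7/q_1 = p_1/p_2.
So q_1*(p_1,p_2) = 7·p_2/p_1, independent of income; and q_2* = (I − 7·p_2)/p_2.
At the given prices: q_1* = 7·1/7 = 1.

q_1* = 1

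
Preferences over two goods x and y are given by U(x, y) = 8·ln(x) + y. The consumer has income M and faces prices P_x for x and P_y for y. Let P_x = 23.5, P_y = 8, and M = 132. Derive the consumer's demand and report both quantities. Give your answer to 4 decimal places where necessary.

x* = 2.7234, y* = 8.5

Set MRS = P_x/P_y: (8/x)/1 = P_x/P_y.
So x*(P_x,P_y) = 8·P_y/P_x, independent of income; and y* = (M − 8·P_y)/P_y.
At the given prices: x* = 8·8/23.5 = 2.7234, and y* = 8.5.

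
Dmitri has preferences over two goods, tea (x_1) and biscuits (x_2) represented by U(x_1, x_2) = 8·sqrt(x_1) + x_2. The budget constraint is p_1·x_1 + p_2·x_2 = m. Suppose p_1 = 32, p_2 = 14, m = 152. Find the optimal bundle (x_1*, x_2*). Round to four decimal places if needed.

MU_x_1 = 4/√x_1, MU_x_2 = 1. Tangency: 4/√x_1 = p_1/p_2.
Thus x_1* = (4·p_2/p_1)² — independent of m — with the rest of income spent on x_2.
Plugging in: x_1* = (4·14/32)² = 3.0625, x_2* = 3.8571.

x_1* = 3.0625, x_2* = 3.8571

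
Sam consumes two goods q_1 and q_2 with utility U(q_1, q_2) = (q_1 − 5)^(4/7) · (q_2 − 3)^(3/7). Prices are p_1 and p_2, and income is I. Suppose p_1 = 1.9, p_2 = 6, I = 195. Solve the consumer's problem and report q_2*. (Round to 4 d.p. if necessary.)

q_2* = 14.9643

This is Cobb-Douglas in (q_1−5, q_2−3): tangency gives 4/7·p_2·(q_2−3) = 3/7·p_1·(q_1−5).
Substituting into the budget: q_1* = 5 + 4/7·(I − 5·p_1 − 3·p_2)/p_1, and q_2* = 3 + 3/7·(…)/p_2.
Discretionary income = 195 − 5·1.9 − 3·6 = 167.5; q_2* = 3 + 3/7·167.5/6 = 14.9643.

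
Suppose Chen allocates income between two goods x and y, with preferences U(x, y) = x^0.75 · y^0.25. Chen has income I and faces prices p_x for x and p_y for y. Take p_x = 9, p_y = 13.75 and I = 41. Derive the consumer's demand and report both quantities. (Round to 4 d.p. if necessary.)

Tangency: MRS = 3·y/x = p_x/p_y.
So 0.75·p_y·y = 0.25·p_x·x; combined with the budget, a share 0.75 of income goes to x.
Demand: x*(p_x,p_y,I) = 0.75·I/p_x and y* = 0.25·I/p_y.
At p_x=9, p_y=13.75, I=41: x* = 0.75·41/9 = 3.4167, y* = 0.7455.

x* = 3.4167, y* = 0.7455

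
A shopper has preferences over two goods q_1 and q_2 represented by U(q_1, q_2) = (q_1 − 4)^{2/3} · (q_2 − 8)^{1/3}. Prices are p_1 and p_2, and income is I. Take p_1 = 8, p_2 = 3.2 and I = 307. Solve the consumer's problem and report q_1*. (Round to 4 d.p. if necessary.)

q_1* = 24.7833

Substituting into the budget: q_1* = 4 + 2/3·(I − 4·p_1 − 8·p_2)/p_1, and q_2* = 8 + 1/3·(…)/p_2.
Discretionary income = 307 − 4·8 − 8·3.2 = 249.4; q_1* = 4 + 2/3·249.4/8 = 24.7833.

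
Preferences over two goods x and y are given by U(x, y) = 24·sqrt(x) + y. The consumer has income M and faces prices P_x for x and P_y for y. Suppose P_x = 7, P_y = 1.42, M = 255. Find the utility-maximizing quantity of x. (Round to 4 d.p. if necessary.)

x* = 5.9257

Set MRS = P_x/P_y: 12·x^(−1/2) = P_x/P_y.
Solve: √x = 12·P_y/P_x, so x*(P_x,P_y) = (12·P_y/P_x)², and y* = (M − P_x·x*)/P_y.
Plugging in: x* = (12·1.42/7)² = 5.9257.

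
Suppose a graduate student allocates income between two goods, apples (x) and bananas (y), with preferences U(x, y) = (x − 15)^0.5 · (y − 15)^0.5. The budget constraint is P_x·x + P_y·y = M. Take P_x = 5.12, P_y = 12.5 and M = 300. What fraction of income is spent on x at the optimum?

MRS = (y−15)/(x−15). Tangency with P_x/P_y gives y−15 = (P_x/P_y)·(x−15).
Substituting into the budget: x* = 15 + 0.5·(M − 15·P_x − 15·P_y)/P_x, and y* = 15 + 0.5·(…)/P_y.
Discretionary income = 300 − 15·5.12 − 15·12.5 = 35.7; x* = 15 + 0.5·35.7/5.12 = 18.4863; y* = 15 + 0.5·35.7/12.5 = 16.428.
Expenditure on x: 5.12·18.4863 = 94.65; share = 0.3155.

share on x = 0.3155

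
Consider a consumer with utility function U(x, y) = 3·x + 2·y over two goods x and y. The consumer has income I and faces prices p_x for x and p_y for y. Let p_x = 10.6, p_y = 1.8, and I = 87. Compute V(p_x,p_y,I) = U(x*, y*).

V = 96.6667

Perfect substitutes: compare marginal utility per dollar. 3/p_x vs 2/p_y → 0.283 vs 1.1111.
y gives more utility per dollar, so spend all income on y: y* = I/p_y, x* = 0.
Numerically: x* = 0, y* = 48.3333.
Utility at the optimum: U(0, 48.3333) = 96.6667.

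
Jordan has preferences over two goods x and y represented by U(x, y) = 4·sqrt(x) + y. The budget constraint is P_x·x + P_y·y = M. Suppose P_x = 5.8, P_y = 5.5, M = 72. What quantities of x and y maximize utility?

x* = 3.5969, y* = 9.2978

MU_x = 2/√x, MU_y = 1. Tangency: 2/√x = P_x/P_y.
Solve: √x = 2·P_y/P_x, so x*(P_x,P_y) = (2·P_y/P_x)², and y* = (M − P_x·x*)/P_y.
Plugging in: x* = (2·5.5/5.8)² = 3.5969, y* = 9.2978.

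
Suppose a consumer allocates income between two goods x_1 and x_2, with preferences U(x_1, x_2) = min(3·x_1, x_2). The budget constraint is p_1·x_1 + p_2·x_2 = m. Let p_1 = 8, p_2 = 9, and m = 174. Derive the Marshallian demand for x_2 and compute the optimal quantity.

x_2* = 14.9143

With perfect complements, no substitution: consume in ratio x_1:x_2 = 1:3.
Budget: p_1·x_1 + p_2·3·x_1 = m, so (p_1 + 3·p_2)·x_1 = m.
Demand: x_1*(p_1,p_2,m) = m/(p_1 + 3·p_2), x_2* = 3·m/(p_1 + 3·p_2).
Here 8 + 3·9 = 35, giving x_2* = 14.9143.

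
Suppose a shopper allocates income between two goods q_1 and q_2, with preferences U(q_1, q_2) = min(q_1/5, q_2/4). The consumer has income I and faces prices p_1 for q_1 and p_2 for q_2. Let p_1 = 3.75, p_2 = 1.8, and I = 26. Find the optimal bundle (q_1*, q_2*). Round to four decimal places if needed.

q_1* = 5.0096, q_2* = 4.0077

Demand: q_1*(p_1,p_2,I) = 5·I/(5·p_1 + 4·p_2), q_2* = 4·I/(5·p_1 + 4·p_2).
Here 5·3.75 + 4·1.8 = 25.95, giving q_1* = 5.0096 and q_2* = 4.0077.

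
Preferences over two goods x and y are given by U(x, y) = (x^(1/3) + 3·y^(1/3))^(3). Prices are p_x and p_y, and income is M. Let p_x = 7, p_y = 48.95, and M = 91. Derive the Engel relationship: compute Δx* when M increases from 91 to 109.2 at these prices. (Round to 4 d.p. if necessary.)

From the CES first-order condition, (1/3)·(y/x)^(2/3) = p_x/p_y.
Hence y/x = (3·p_x/p_y)^(1/(2/3)), i.e. raised to the 1.5 power.
With the ratio pinned down, the budget gives x* = M/(p_x + p_y·(y/x)) and y* = (y/x)·x*.
Numerically y/x = 0.280996, so x* = 91/(7 + 48.95·0.280996) = 4.3845.
At M' = 109.2: x* = 5.2614. Change: 5.2614 − 4.3845 = 0.8769.

Δx* = 0.8769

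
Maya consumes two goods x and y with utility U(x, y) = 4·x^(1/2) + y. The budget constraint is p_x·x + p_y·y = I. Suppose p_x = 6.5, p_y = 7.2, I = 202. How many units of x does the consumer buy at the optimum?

x* = 4.9079

Utility is quasi-linear in y; the FOC for x is 2/√x = p_x/p_y.
Solve: √x = 2·p_y/p_x, so x*(p_x,p_y) = (2·p_y/p_x)², and y* = (I − p_x·x*)/p_y.
Plugging in: x* = (2·7.2/6.5)² = 4.9079.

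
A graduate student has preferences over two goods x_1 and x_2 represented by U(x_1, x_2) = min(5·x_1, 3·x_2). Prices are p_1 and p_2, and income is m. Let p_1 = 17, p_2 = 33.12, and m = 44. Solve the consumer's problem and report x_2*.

Leontief preferences: the optimum is at the kink where x_1/3 = x_2/5, i.e. x_2 = (5/3)·x_1.
Budget: p_1·x_1 + p_2·(5/3)·x_1 = m, so (3·p_1 + 5·p_2)·x_1 = 3·m.
Demand: x_1*(p_1,p_2,m) = 3·m/(3·p_1 + 5·p_2), x_2* = 5·m/(3·p_1 + 5·p_2).
Here 3·17 + 5·33.12 = 216.6, giving x_2* = 1.0157.

x_2* = 1.0157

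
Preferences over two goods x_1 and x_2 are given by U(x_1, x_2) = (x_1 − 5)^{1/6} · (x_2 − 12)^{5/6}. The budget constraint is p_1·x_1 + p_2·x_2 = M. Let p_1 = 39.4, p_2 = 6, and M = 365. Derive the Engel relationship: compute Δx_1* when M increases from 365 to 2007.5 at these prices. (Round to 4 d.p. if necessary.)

Δx_1* = 6.948

MRS = (1/5)·(x_2−12)/(x_1−5). Tangency with p_1/p_2 gives x_2−12 = 5·(p_1/p_2)·(x_1−5).
After buying the subsistence bundle (5, 12), a share 1/6 of the remaining income goes to x_1: x_1* = 5 + 1/6·(M − 5p_1 − 12p_2)/p_1.
Discretionary income = 365 − 5·39.4 − 12·6 = 96; x_1* = 5 + 1/6·96/39.4 = 5.4061.
At M' = 2007.5: x_1* = 12.3541. Change: 12.3541 − 5.4061 = 6.948.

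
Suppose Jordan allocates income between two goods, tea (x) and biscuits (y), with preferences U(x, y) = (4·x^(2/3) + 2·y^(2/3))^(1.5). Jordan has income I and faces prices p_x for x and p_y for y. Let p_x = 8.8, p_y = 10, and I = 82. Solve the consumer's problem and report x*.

x* = 8.4958

Numerically y/x = 0.085184, so x* = 82/(8.8 + 10·0.085184) = 8.4958.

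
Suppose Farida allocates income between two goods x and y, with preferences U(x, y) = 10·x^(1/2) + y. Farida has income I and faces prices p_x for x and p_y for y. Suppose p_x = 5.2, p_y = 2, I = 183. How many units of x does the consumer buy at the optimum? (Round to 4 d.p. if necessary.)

Solve: √x = 5·p_y/p_x, so x*(p_x,p_y) = (5·p_y/p_x)², and y* = (I − p_x·x*)/p_y.
Plugging in: x* = (5·2/5.2)² = 3.6982.

x* = 3.6982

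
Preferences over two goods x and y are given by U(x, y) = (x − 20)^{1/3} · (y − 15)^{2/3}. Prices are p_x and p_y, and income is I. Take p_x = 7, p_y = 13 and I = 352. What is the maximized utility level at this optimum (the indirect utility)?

Discretionary income = 352 − 20·7 − 15·13 = 17; x* = 20 + 1/3·17/7 = 20.8095; y* = 15 + 2/3·17/13 = 15.8718.
Utility at the optimum: U(20.8095, 15.8718) = 0.8505.

V = 0.8505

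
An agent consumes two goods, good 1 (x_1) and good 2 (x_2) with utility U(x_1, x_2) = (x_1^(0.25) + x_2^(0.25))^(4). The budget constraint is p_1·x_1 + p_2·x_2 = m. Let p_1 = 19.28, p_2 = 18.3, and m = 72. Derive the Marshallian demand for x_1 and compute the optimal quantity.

x_1* = 1.851

MU_x_1 ∝ x_1^(-0.75), MU_x_2 ∝ x_2^(-0.75), so MRS = (x_2/x_1)^(0.75) = p_1/p_2.
Hence x_2/x_1 = (p_1/p_2)^(1/(0.75)), i.e. raised to the 4/3 power.
Substitute x_2 = (x_2/x_1)·x_1 into the budget: x_1* = m/(p_1 + p_2·(x_2/x_1)).
Numerically x_2/x_1 = 1.072032, so x_1* = 72/(19.28 + 18.3·1.072032) = 1.851.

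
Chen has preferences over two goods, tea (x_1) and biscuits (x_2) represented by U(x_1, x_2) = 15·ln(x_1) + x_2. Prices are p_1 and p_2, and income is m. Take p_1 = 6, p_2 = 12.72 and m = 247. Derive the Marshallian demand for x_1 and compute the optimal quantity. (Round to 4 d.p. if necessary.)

x_1* = 31.8

Set MRS = p_1/p_2: (15/x_1)/1 = p_1/p_2.
So x_1*(p_1,p_2) = 15·p_2/p_1, independent of income; and x_2* = (m − 15·p_2)/p_2.
At the given prices: x_1* = 15·12.72/6 = 31.8.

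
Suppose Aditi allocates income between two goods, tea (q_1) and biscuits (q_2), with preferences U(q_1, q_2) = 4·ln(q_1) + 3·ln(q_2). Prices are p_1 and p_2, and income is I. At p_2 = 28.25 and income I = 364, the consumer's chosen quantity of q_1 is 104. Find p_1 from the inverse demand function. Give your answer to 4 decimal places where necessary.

MU_q_1/MU_q_2 = (4·q_2)/(3·q_1); tangency sets this equal to p_1/p_2.
So 4·p_2·q_2 = 3·p_1·q_1; combined with the budget, a share 4/7 of income goes to q_1.
Demand: q_1*(p_1,p_2,I) = 4/7·I/p_1 and q_2* = 3/7·I/p_2.
Set q_1* = 104 in the demand function and solve for p_1: p_1 = 2.

p_1 = 2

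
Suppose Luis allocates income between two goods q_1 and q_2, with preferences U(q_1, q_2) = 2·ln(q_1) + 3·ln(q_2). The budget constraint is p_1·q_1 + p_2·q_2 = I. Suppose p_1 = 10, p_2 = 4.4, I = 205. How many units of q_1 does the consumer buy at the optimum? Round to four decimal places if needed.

q_1* = 8.2

Tangency: MRS = (2/3)·q_2/q_1 = p_1/p_2.
So 2·p_2·q_2 = 3·p_1·q_1; combined with the budget, a share 0.4 of income goes to q_1.
Demand: q_1*(p_1,p_2,I) = 0.4·I/p_1 and q_2* = 0.6·I/p_2.
At p_1=10, p_2=4.4, I=205: q_1* = 0.4·205/10 = 8.2.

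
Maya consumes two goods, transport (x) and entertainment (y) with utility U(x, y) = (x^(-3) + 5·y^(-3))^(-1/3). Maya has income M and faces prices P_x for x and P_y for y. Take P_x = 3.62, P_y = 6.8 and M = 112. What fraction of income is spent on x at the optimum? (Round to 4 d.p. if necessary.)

share on x = 0.2942

MU_x ∝ x^(-4), MU_y ∝ 5·y^(-4), so MRS = (1/5)·(y/x)^(4) = P_x/P_y.
Solve for the ratio: y/x = [5·P_x/P_y]^(0.25).
Substitute y = (y/x)·x into the budget: x* = M/(P_x + P_y·(y/x)).
Numerically y/x = 1.277299, so x* = 112/(3.62 + 6.8·1.277299) = 9.1015 and y* = 1.277299·9.1015 = 11.6254.
Expenditure on x: 3.62·9.1015 = 32.9475; share = 0.2942.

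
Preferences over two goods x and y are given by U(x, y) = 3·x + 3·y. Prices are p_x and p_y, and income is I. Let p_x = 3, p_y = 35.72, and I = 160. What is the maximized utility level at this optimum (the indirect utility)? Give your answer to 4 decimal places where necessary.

Linear utility — the consumer picks whichever good has higher MU/price: 3/3 = 1 vs 3/35.72 = 0.084.
x gives more utility per dollar, so spend all income on x: x* = I/p_x, y* = 0.
Numerically: x* = 53.3333, y* = 0.
Utility at the optimum: U(53.3333, 0) = 160.

V = 160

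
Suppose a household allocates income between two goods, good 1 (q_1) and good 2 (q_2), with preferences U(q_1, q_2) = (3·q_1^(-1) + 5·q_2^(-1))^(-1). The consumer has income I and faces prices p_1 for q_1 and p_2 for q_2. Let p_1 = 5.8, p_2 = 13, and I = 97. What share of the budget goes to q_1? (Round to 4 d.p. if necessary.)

share on q_1 = 0.341

MU_q_1 ∝ 3·q_1^(-2), MU_q_2 ∝ 5·q_2^(-2), so MRS = (3/5)·(q_2/q_1)^(2) = p_1/p_2.
Hence q_2/q_1 = ((5/3)·p_1/p_2)^(1/(2)), i.e. raised to the 0.5 power.
Substitute q_2 = (q_2/q_1)·q_1 into the budget: q_1* = I/(p_1 + p_2·(q_2/q_1)).
Numerically q_2/q_1 = 0.862316, so q_1* = 97/(5.8 + 13·0.862316) = 5.7025 and q_2* = 0.862316·5.7025 = 4.9174.
Expenditure on q_1: 5.8·5.7025 = 33.0744; share = 0.341.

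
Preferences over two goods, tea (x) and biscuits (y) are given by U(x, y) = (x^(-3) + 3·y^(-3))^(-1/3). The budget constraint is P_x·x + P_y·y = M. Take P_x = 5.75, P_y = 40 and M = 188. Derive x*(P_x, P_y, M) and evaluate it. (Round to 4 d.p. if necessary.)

MU_x ∝ x^(-4), MU_y ∝ 3·y^(-4), so MRS = (1/3)·(y/x)^(4) = P_x/P_y.
Hence y/x = (3·P_x/P_y)^(1/(4)), i.e. raised to the 0.25 power.
Substitute y = (y/x)·x into the budget: x* = M/(P_x + P_y·(y/x)).
Numerically y/x = 0.810368, so x* = 188/(5.75 + 40·0.810368) = 4.926.

x* = 4.926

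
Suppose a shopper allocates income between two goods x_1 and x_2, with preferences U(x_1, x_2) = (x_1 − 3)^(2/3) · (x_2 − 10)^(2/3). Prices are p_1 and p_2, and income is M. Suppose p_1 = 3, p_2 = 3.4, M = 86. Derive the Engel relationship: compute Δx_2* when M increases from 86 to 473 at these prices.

Δx_2* = 56.9118

Let x_1' = x_1−3, x_2' = x_2−10. MRS = x_2'/x_1' = p_1/p_2.
Substituting into the budget: x_1* = 3 + 0.5·(M − 3·p_1 − 10·p_2)/p_1, and x_2* = 10 + 0.5·(…)/p_2.
Discretionary income = 86 − 3·3 − 10·3.4 = 43; x_2* = 10 + 0.5·43/3.4 = 16.3235.
At M' = 473: x_2* = 73.2353. Change: 73.2353 − 16.3235 = 56.9118.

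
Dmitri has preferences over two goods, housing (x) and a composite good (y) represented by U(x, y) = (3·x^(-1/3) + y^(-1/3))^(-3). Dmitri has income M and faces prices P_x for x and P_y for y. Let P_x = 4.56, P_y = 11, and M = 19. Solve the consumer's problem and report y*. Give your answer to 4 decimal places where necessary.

y* = 0.6105

MU_x ∝ 3·x^(-4/3), MU_y ∝ y^(-4/3), so MRS = 3·(y/x)^(4/3) = P_x/P_y.
Hence y/x = ((1/3)·P_x/P_y)^(1/(4/3)), i.e. raised to the 0.75 power.
Substitute y = (y/x)·x into the budget: x* = M/(P_x + P_y·(y/x)).
Numerically y/x = 0.226641, so x* = 19/(4.56 + 11·0.226641) = 2.6939 and y* = 0.226641·2.6939 = 0.6105.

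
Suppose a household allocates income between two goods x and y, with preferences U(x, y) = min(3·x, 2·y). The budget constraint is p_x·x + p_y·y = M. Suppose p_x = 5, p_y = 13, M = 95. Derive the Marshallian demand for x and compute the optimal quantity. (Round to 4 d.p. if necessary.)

Leontief preferences: the optimum is at the kink where x/2 = y/3, i.e. y = (3/2)·x.
Budget: p_x·x + p_y·(3/2)·x = M, so (2·p_x + 3·p_y)·x = 2·M.
Demand: x*(p_x,p_y,M) = 2·M/(2·p_x + 3·p_y), y* = 3·M/(2·p_x + 3·p_y).
Here 2·5 + 3·13 = 49, giving x* = 3.8776.

x* = 3.8776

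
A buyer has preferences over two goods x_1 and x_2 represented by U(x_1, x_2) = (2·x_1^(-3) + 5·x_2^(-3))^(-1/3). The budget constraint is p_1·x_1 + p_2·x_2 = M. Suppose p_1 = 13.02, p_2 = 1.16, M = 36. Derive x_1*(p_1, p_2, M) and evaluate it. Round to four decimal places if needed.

MRS = MU_x_1/MU_x_2 = (2/5)·(x_2/x_1)^(4). Set equal to p_1/p_2.
Hence x_2/x_1 = ((5/2)·p_1/p_2)^(1/(4)), i.e. raised to the 0.25 power.
With the ratio pinned down, the budget gives x_1* = M/(p_1 + p_2·(x_2/x_1)) and x_2* = (x_2/x_1)·x_1*.
Numerically x_2/x_1 = 2.301565, so x_1* = 36/(13.02 + 1.16·2.301565) = 2.2945.

x_1* = 2.2945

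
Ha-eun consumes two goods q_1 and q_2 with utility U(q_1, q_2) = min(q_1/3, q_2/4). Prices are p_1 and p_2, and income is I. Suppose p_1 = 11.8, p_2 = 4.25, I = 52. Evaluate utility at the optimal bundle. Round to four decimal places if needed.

V = 0.9924

Demand: q_1*(p_1,p_2,I) = 3·I/(3·p_1 + 4·p_2), q_2* = 4·I/(3·p_1 + 4·p_2).
Here 3·11.8 + 4·4.25 = 52.4, giving q_1* = 2.9771 and q_2* = 3.9695.
Utility at the optimum: U(2.9771, 3.9695) = 0.9924.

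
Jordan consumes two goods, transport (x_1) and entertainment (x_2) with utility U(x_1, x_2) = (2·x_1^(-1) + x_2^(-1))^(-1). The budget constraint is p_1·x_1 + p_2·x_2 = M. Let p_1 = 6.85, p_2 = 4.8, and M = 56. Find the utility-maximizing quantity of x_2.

x_2* = 4.338

From the CES first-order condition, 2·(x_2/x_1)^(2) = p_1/p_2.
Solve for the ratio: x_2/x_1 = [(1/2)·p_1/p_2]^(0.5).
With the ratio pinned down, the budget gives x_1* = M/(p_1 + p_2·(x_2/x_1)) and x_2* = (x_2/x_1)·x_1*.
Numerically x_2/x_1 = 0.844714, so x_1* = 56/(6.85 + 4.8·0.844714) = 5.1354 and x_2* = 0.844714·5.1354 = 4.338.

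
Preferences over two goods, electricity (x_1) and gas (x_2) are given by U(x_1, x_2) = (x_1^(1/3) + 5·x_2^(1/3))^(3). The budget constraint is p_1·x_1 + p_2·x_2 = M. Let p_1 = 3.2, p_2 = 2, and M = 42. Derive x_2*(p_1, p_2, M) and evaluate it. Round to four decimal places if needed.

MRS = MU_x_1/MU_x_2 = (1/5)·(x_2/x_1)^(2/3). Set equal to p_1/p_2.
Hence x_2/x_1 = (5·p_1/p_2)^(1/(2/3)), i.e. raised to the 1.5 power.
With the ratio pinned down, the budget gives x_1* = M/(p_1 + p_2·(x_2/x_1)) and x_2* = (x_2/x_1)·x_1*.
Numerically x_2/x_1 = 22.627417, so x_1* = 42/(3.2 + 2·22.627417) = 0.8668 and x_2* = 22.627417·0.8668 = 19.6131.

x_2* = 19.6131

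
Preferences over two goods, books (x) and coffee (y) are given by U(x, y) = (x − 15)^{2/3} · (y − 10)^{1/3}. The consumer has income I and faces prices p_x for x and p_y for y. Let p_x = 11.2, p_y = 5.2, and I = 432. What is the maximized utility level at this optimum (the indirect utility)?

Let x' = x−15, y' = y−10. MRS = 2·y'/x' = p_x/p_y.
Substituting into the budget: x* = 15 + 2/3·(I − 15·p_x − 10·p_y)/p_x, and y* = 10 + 1/3·(…)/p_y.
Discretionary income = 432 − 15·11.2 − 10·5.2 = 212; x* = 15 + 2/3·212/11.2 = 27.619; y* = 10 + 1/3·212/5.2 = 23.5897.
Utility at the optimum: U(27.619, 23.5897) = 12.9347.

V = 12.9347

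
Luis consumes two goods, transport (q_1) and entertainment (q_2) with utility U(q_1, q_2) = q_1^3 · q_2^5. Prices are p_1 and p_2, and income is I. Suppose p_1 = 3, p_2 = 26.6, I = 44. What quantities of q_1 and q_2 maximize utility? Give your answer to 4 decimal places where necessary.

q_1* = 5.5, q_2* = 1.0338

Tangency: MRS = (3/5)·q_2/q_1 = p_1/p_2.
Rearranging, p_2·q_2 = (5/3)·p_1·q_1. Substituting into the budget gives p_1·q_1·(1 + (5/3)) = I.
Demand: q_1*(p_1,p_2,I) = 0.375·I/p_1 and q_2* = 0.625·I/p_2.
At p_1=3, p_2=26.6, I=44: q_1* = 0.375·44/3 = 5.5, q_2* = 1.0338.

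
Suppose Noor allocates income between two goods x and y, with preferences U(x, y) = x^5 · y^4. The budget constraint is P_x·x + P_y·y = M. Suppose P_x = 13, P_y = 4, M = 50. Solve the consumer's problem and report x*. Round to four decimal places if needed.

x* = 2.1368

Demand: x*(P_x,P_y,M) = 5/9·M/P_x and y* = 4/9·M/P_y.
At P_x=13, P_y=4, M=50: x* = 5/9·50/13 = 2.1368.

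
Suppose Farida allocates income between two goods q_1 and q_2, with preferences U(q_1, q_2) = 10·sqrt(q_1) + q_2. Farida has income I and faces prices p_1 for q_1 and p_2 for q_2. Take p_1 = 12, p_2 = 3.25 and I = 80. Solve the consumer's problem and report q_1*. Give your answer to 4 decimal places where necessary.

MU_q_1 = 5/√q_1, MU_q_2 = 1. Tangency: 5/√q_1 = p_1/p_2.
Solve: √q_1 = 5·p_2/p_1, so q_1*(p_1,p_2) = (5·p_2/p_1)², and q_2* = (I − p_1·q_1*)/p_2.
Plugging in: q_1* = (5·3.25/12)² = 1.8338.

q_1* = 1.8338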